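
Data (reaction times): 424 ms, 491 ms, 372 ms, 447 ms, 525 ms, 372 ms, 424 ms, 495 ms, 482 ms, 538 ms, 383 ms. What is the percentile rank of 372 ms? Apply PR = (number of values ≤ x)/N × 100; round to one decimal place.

N = 11.
Strictly below 372: 0. Equal to 372: 2.
PR = 2/11 × 100 = 18.2

18.2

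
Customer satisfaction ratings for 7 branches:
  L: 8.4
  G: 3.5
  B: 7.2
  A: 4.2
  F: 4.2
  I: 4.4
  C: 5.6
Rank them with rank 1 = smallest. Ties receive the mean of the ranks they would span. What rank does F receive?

Sorted (ascending): 3.5, 4.2, 4.2, 4.4, 5.6, 7.2, 8.4
The 2 values of 4.2 occupy positions 2–3 → average rank (2+3)/2 = 2.5.
F has value 4.2 → rank 2.5.

2.5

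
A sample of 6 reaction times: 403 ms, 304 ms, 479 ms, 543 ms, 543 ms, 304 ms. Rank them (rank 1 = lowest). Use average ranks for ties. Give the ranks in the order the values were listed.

Sorted (ascending): 304, 304, 403, 479, 543, 543
The 2 values of 304 occupy positions 1–2 → average rank (1+2)/2 = 1.5.
The 2 values of 543 occupy positions 5–6 → average rank (5+6)/2 = 5.5.

3, 1.5, 4, 5.5, 5.5, 1.5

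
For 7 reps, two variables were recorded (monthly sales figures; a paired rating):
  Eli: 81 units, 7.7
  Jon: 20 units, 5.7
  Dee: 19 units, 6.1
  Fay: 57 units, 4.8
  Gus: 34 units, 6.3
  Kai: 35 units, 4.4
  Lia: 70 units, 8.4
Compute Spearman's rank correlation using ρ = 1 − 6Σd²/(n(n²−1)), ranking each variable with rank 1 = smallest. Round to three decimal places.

0.393

Ranks of variable 1: 7, 2, 1, 5, 3, 4, 6
Ranks of variable 2: 6, 3, 4, 2, 5, 1, 7
d = r₁ − r₂: 1, -1, -3, 3, -2, 3, -1
d²: 1, 1, 9, 9, 4, 9, 1; Σd² = 34
ρ = 1 − 6·34/(7·48) = 1 − 204/336 = 0.393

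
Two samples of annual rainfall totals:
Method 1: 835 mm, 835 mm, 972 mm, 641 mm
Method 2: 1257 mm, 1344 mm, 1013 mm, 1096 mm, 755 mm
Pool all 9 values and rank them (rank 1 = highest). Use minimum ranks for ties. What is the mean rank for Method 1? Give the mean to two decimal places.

6.50

Sorted (descending): 1344, 1257, 1096, 1013, 972, 835, 835, 755, 641
The 2 values of 835 occupy positions 6–7 → each gets rank 6.
Method 1 values → pooled ranks: 835→6, 835→6, 972→5, 641→9
Mean rank = (6 + 6 + 5 + 9) / 4 = 6.50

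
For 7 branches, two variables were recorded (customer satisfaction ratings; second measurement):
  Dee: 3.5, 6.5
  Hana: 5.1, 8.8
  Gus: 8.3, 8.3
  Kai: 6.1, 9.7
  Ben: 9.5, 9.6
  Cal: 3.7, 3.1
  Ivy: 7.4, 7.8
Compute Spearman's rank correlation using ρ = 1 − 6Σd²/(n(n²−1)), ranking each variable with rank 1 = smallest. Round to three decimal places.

0.571

Ranks of variable 1: 1, 3, 6, 4, 7, 2, 5
Ranks of variable 2: 2, 5, 4, 7, 6, 1, 3
d = r₁ − r₂: -1, -2, 2, -3, 1, 1, 2
d²: 1, 4, 4, 9, 1, 1, 4; Σd² = 24
ρ = 1 − 6·24/(7·48) = 1 − 144/336 = 0.571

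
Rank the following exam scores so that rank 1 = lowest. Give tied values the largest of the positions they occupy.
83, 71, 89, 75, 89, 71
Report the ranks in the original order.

4, 2, 6, 3, 6, 2

Sorted (ascending): 71, 71, 75, 83, 89, 89
The 2 values of 71 occupy positions 1–2 → each gets rank 2.
The 2 values of 89 occupy positions 5–6 → each gets rank 6.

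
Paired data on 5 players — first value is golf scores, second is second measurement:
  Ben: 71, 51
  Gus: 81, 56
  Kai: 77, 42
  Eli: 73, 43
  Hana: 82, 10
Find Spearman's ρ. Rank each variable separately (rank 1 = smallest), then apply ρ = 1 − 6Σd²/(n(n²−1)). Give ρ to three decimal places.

Ranks of variable 1: 1, 4, 3, 2, 5
Ranks of variable 2: 4, 5, 2, 3, 1
d = r₁ − r₂: -3, -1, 1, -1, 4
d²: 9, 1, 1, 1, 16; Σd² = 28
ρ = 1 − 6·28/(5·24) = 1 − 168/120 = -0.400

-0.400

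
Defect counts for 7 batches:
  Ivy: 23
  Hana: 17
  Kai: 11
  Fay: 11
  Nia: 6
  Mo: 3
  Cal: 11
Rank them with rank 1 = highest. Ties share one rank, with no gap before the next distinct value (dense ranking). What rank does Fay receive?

Sorted (descending): 23, 17, 11, 11, 11, 6, 3
The 3 values of 11 share dense rank 3.
Remaining distinct values take the next consecutive integers.
Fay has value 11 → rank 3.

3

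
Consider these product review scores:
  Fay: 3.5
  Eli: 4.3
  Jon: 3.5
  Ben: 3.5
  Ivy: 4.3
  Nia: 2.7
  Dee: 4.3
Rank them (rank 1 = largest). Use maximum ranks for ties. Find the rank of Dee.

Sorted (descending): 4.3, 4.3, 4.3, 3.5, 3.5, 3.5, 2.7
The 3 values of 4.3 occupy positions 1–3 → each gets rank 3.
The 3 values of 3.5 occupy positions 4–6 → each gets rank 6.
Dee has value 4.3 → rank 3.

3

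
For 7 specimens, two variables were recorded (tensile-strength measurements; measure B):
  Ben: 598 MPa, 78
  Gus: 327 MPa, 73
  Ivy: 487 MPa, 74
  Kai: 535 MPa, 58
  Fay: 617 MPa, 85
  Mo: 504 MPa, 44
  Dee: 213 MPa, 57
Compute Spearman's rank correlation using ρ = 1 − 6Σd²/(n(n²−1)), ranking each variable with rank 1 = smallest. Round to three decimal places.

0.607

Ranks of variable 1: 6, 2, 3, 5, 7, 4, 1
Ranks of variable 2: 6, 4, 5, 3, 7, 1, 2
d = r₁ − r₂: 0, -2, -2, 2, 0, 3, -1
d²: 0, 4, 4, 4, 0, 9, 1; Σd² = 22
ρ = 1 − 6·22/(7·48) = 1 − 132/336 = 0.607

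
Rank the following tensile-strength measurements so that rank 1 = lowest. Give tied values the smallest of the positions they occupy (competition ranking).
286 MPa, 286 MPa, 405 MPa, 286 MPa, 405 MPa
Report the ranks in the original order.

1, 1, 4, 1, 4

Sorted (ascending): 286, 286, 286, 405, 405
The 3 values of 286 occupy positions 1–3 → each gets rank 1.
The 2 values of 405 occupy positions 4–5 → each gets rank 4.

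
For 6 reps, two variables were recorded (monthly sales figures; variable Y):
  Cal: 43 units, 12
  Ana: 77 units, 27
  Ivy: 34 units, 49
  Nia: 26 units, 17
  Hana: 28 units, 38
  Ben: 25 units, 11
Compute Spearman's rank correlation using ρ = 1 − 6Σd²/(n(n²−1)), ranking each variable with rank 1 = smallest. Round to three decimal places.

Ranks of variable 1: 5, 6, 4, 2, 3, 1
Ranks of variable 2: 2, 4, 6, 3, 5, 1
d = r₁ − r₂: 3, 2, -2, -1, -2, 0
d²: 9, 4, 4, 1, 4, 0; Σd² = 22
ρ = 1 − 6·22/(6·35) = 1 − 132/210 = 0.371

0.371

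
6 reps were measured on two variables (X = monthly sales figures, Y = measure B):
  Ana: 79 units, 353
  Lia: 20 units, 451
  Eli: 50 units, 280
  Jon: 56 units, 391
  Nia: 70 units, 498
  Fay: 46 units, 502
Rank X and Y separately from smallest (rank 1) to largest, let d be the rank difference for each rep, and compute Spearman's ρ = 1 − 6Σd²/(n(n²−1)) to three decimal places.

Ranks of variable 1: 6, 1, 3, 4, 5, 2
Ranks of variable 2: 2, 4, 1, 3, 5, 6
d = r₁ − r₂: 4, -3, 2, 1, 0, -4
d²: 16, 9, 4, 1, 0, 16; Σd² = 46
ρ = 1 − 6·46/(6·35) = 1 − 276/210 = -0.314

-0.314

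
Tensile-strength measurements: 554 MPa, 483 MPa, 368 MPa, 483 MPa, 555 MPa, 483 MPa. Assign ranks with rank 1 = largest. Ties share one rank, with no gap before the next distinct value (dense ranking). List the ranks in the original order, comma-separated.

Sorted (descending): 555, 554, 483, 483, 483, 368
The 3 values of 483 share dense rank 3.
Remaining distinct values take the next consecutive integers.

2, 3, 4, 3, 1, 3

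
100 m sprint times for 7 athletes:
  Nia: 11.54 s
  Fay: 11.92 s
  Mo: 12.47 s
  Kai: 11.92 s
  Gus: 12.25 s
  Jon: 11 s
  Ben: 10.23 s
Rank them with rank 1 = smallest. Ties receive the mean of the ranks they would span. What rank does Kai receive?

Sorted (ascending): 10.23, 11, 11.54, 11.92, 11.92, 12.25, 12.47
The 2 values of 11.92 occupy positions 4–5 → average rank (4+5)/2 = 4.5.
Kai has value 11.92 s → rank 4.5.

4.5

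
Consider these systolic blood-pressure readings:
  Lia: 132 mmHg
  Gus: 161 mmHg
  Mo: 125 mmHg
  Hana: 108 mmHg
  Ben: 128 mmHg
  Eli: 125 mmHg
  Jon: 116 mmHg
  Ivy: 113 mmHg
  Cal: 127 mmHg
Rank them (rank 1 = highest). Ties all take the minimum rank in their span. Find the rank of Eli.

5

Sorted (descending): 161, 132, 128, 127, 125, 125, 116, 113, 108
The 2 values of 125 occupy positions 5–6 → each gets rank 5.
Eli has value 125 mmHg → rank 5.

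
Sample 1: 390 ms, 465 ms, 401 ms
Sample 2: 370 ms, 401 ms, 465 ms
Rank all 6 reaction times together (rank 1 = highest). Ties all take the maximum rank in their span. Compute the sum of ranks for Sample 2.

12

Sorted (descending): 465, 465, 401, 401, 390, 370
The 2 values of 465 occupy positions 1–2 → each gets rank 2.
The 2 values of 401 occupy positions 3–4 → each gets rank 4.
Sample 2 values → pooled ranks: 370→6, 401→4, 465→2
Rank sum = 6 + 4 + 2 = 12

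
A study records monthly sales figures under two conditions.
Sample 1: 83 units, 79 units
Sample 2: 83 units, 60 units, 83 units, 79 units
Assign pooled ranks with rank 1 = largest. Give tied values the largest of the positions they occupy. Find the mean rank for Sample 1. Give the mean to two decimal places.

4.00

Sorted (descending): 83, 83, 83, 79, 79, 60
The 3 values of 83 occupy positions 1–3 → each gets rank 3.
The 2 values of 79 occupy positions 4–5 → each gets rank 5.
Sample 1 values → pooled ranks: 83→3, 79→5
Mean rank = (3 + 5) / 2 = 4.00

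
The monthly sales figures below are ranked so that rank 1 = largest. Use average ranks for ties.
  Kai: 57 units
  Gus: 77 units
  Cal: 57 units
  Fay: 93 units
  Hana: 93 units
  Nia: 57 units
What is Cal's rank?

Sorted (descending): 93, 93, 77, 57, 57, 57
The 2 values of 93 occupy positions 1–2 → average rank (1+2)/2 = 1.5.
The 3 values of 57 occupy positions 4–6 → average rank 5.
Cal has value 57 units → rank 5.

5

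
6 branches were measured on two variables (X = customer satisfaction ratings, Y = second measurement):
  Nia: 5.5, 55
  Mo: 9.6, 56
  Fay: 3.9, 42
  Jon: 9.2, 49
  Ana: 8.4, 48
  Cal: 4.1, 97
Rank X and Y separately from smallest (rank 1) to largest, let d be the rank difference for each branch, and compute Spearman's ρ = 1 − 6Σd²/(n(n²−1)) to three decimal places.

0.257

Ranks of variable 1: 3, 6, 1, 5, 4, 2
Ranks of variable 2: 4, 5, 1, 3, 2, 6
d = r₁ − r₂: -1, 1, 0, 2, 2, -4
d²: 1, 1, 0, 4, 4, 16; Σd² = 26
ρ = 1 − 6·26/(6·35) = 1 − 156/210 = 0.257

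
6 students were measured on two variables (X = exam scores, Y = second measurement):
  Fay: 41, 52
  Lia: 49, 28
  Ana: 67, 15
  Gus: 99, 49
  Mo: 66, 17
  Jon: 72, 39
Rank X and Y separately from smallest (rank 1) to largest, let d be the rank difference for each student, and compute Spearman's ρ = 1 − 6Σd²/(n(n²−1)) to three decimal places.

-0.086

Ranks of variable 1: 1, 2, 4, 6, 3, 5
Ranks of variable 2: 6, 3, 1, 5, 2, 4
d = r₁ − r₂: -5, -1, 3, 1, 1, 1
d²: 25, 1, 9, 1, 1, 1; Σd² = 38
ρ = 1 − 6·38/(6·35) = 1 − 228/210 = -0.086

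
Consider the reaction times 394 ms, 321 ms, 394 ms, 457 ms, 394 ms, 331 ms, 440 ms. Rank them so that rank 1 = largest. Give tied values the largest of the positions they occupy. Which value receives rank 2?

Sorted (descending): 457, 440, 394, 394, 394, 331, 321
The 3 values of 394 occupy positions 3–5 → each gets rank 5.
Rank 2 → value 440.

440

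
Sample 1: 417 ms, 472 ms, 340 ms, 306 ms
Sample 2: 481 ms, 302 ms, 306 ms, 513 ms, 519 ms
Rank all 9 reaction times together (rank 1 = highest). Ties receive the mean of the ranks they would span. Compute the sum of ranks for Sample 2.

22.5

Sorted (descending): 519, 513, 481, 472, 417, 340, 306, 306, 302
The 2 values of 306 occupy positions 7–8 → average rank (7+8)/2 = 7.5.
Sample 2 values → pooled ranks: 481→3, 302→9, 306→7.5, 513→2, 519→1
Rank sum = 3 + 9 + 7.5 + 2 + 1 = 22.5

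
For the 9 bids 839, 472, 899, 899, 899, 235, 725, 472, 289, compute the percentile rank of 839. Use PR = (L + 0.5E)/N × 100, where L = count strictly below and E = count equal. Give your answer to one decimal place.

61.1

N = 9.
Strictly below 839: 5. Equal to 839: 1.
PR = (5 + 0.5·1)/9 × 100 = 61.1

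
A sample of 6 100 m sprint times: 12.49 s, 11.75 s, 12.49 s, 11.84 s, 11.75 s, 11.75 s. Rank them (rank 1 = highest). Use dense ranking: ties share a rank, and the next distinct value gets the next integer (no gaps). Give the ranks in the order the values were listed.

Sorted (descending): 12.49, 12.49, 11.84, 11.75, 11.75, 11.75
The 2 values of 12.49 share dense rank 1.
The 3 values of 11.75 share dense rank 3.
Remaining distinct values take the next consecutive integers.

1, 3, 1, 2, 3, 3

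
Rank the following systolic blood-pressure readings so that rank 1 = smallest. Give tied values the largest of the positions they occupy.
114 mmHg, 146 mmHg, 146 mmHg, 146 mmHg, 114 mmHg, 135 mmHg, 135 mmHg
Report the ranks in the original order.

Sorted (ascending): 114, 114, 135, 135, 146, 146, 146
The 2 values of 114 occupy positions 1–2 → each gets rank 2.
The 2 values of 135 occupy positions 3–4 → each gets rank 4.
The 3 values of 146 occupy positions 5–7 → each gets rank 7.

2, 7, 7, 7, 2, 4, 4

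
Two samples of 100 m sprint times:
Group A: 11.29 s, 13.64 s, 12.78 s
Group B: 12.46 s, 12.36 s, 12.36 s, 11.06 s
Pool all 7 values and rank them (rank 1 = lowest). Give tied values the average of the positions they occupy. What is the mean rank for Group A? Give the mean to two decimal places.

5.00

Sorted (ascending): 11.06, 11.29, 12.36, 12.36, 12.46, 12.78, 13.64
The 2 values of 12.36 occupy positions 3–4 → average rank (3+4)/2 = 3.5.
Group A values → pooled ranks: 11.29→2, 13.64→7, 12.78→6
Mean rank = (2 + 7 + 6) / 3 = 5.00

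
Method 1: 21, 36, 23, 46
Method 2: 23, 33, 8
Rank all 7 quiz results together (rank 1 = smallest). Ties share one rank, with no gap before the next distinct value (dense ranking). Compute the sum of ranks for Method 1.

Sorted (ascending): 8, 21, 23, 23, 33, 36, 46
The 2 values of 23 share dense rank 3.
Remaining distinct values take the next consecutive integers.
Method 1 values → pooled ranks: 21→2, 36→5, 23→3, 46→6
Rank sum = 2 + 5 + 3 + 6 = 16

16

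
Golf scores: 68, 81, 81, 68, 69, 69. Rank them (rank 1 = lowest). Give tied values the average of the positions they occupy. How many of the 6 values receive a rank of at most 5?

4

Sorted (ascending): 68, 68, 69, 69, 81, 81
The 2 values of 68 occupy positions 1–2 → average rank (1+2)/2 = 1.5.
The 2 values of 69 occupy positions 3–4 → average rank (3+4)/2 = 3.5.
The 2 values of 81 occupy positions 5–6 → average rank (5+6)/2 = 5.5.
Ranks ≤ 5: {1.5, 1.5, 3.5, 3.5} → 4 values.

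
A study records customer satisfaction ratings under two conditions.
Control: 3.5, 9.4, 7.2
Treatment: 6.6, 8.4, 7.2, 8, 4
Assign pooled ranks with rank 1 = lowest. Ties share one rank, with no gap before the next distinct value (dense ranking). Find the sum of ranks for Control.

Sorted (ascending): 3.5, 4, 6.6, 7.2, 7.2, 8, 8.4, 9.4
The 2 values of 7.2 share dense rank 4.
Remaining distinct values take the next consecutive integers.
Control values → pooled ranks: 3.5→1, 9.4→7, 7.2→4
Rank sum = 1 + 7 + 4 = 12

12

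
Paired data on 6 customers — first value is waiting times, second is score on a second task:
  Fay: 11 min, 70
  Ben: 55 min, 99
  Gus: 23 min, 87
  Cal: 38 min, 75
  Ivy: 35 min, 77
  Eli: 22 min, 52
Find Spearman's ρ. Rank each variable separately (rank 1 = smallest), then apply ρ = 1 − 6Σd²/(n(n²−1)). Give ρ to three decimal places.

0.714

Ranks of variable 1: 1, 6, 3, 5, 4, 2
Ranks of variable 2: 2, 6, 5, 3, 4, 1
d = r₁ − r₂: -1, 0, -2, 2, 0, 1
d²: 1, 0, 4, 4, 0, 1; Σd² = 10
ρ = 1 − 6·10/(6·35) = 1 − 60/210 = 0.714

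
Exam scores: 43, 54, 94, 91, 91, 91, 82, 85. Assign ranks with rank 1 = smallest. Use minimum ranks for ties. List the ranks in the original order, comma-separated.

Sorted (ascending): 43, 54, 82, 85, 91, 91, 91, 94
The 3 values of 91 occupy positions 5–7 → each gets rank 5.

1, 2, 8, 5, 5, 5, 3, 4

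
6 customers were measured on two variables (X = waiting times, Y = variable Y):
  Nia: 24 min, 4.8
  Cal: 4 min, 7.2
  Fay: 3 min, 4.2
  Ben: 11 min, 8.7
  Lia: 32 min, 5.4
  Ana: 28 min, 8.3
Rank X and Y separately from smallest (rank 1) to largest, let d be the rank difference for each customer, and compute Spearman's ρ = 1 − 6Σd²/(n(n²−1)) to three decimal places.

0.257

Ranks of variable 1: 4, 2, 1, 3, 6, 5
Ranks of variable 2: 2, 4, 1, 6, 3, 5
d = r₁ − r₂: 2, -2, 0, -3, 3, 0
d²: 4, 4, 0, 9, 9, 0; Σd² = 26
ρ = 1 − 6·26/(6·35) = 1 − 156/210 = 0.257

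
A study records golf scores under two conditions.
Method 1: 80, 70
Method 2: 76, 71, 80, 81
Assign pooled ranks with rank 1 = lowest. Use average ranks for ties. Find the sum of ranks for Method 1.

5.5

Sorted (ascending): 70, 71, 76, 80, 80, 81
The 2 values of 80 occupy positions 4–5 → average rank (4+5)/2 = 4.5.
Method 1 values → pooled ranks: 80→4.5, 70→1
Rank sum = 4.5 + 1 = 5.5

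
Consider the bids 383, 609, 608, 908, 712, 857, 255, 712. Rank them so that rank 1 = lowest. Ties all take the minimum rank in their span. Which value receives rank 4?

609

Sorted (ascending): 255, 383, 608, 609, 712, 712, 857, 908
The 2 values of 712 occupy positions 5–6 → each gets rank 5.
Rank 4 → value 609.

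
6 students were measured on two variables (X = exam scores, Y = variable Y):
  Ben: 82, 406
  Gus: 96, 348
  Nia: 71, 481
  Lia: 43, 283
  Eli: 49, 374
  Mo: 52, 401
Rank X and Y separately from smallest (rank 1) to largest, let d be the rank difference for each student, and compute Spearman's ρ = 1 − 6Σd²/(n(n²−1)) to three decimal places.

Ranks of variable 1: 5, 6, 4, 1, 2, 3
Ranks of variable 2: 5, 2, 6, 1, 3, 4
d = r₁ − r₂: 0, 4, -2, 0, -1, -1
d²: 0, 16, 4, 0, 1, 1; Σd² = 22
ρ = 1 − 6·22/(6·35) = 1 − 132/210 = 0.371

0.371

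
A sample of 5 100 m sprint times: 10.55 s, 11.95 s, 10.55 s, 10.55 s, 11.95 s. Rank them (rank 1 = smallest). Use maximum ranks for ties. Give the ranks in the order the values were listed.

3, 5, 3, 3, 5

Sorted (ascending): 10.55, 10.55, 10.55, 11.95, 11.95
The 3 values of 10.55 occupy positions 1–3 → each gets rank 3.
The 2 values of 11.95 occupy positions 4–5 → each gets rank 5.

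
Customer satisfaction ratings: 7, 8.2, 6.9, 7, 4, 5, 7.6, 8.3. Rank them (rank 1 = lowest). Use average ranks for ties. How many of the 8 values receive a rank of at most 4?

3

Sorted (ascending): 4, 5, 6.9, 7, 7, 7.6, 8.2, 8.3
The 2 values of 7 occupy positions 4–5 → average rank (4+5)/2 = 4.5.
Ranks ≤ 4: {1, 2, 3} → 3 values.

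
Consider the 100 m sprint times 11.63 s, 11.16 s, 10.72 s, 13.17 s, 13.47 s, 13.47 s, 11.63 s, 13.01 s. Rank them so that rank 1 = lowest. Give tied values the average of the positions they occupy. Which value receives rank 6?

Sorted (ascending): 10.72, 11.16, 11.63, 11.63, 13.01, 13.17, 13.47, 13.47
The 2 values of 11.63 occupy positions 3–4 → average rank (3+4)/2 = 3.5.
The 2 values of 13.47 occupy positions 7–8 → average rank (7+8)/2 = 7.5.
Rank 6 → value 13.17.

13.17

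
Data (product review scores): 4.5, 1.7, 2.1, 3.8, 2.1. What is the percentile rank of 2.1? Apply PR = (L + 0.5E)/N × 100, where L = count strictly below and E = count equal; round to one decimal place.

40.0

N = 5.
Strictly below 2.1: 1. Equal to 2.1: 2.
PR = (1 + 0.5·2)/5 × 100 = 40.0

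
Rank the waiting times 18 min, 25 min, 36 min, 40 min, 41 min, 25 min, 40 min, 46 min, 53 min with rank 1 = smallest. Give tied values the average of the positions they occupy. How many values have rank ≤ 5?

4

Sorted (ascending): 18, 25, 25, 36, 40, 40, 41, 46, 53
The 2 values of 25 occupy positions 2–3 → average rank (2+3)/2 = 2.5.
The 2 values of 40 occupy positions 5–6 → average rank (5+6)/2 = 5.5.
Ranks ≤ 5: {1, 2.5, 2.5, 4} → 4 values.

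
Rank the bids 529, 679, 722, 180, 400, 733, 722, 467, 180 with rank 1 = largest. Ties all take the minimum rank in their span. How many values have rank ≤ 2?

3

Sorted (descending): 733, 722, 722, 679, 529, 467, 400, 180, 180
The 2 values of 722 occupy positions 2–3 → each gets rank 2.
The 2 values of 180 occupy positions 8–9 → each gets rank 8.
Ranks ≤ 2: {1, 2, 2} → 3 values.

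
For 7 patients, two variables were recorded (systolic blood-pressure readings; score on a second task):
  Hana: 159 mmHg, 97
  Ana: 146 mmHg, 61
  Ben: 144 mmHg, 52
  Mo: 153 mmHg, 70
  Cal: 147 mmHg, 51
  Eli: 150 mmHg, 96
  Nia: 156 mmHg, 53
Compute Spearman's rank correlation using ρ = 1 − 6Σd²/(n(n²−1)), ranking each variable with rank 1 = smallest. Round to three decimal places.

Ranks of variable 1: 7, 2, 1, 5, 3, 4, 6
Ranks of variable 2: 7, 4, 2, 5, 1, 6, 3
d = r₁ − r₂: 0, -2, -1, 0, 2, -2, 3
d²: 0, 4, 1, 0, 4, 4, 9; Σd² = 22
ρ = 1 − 6·22/(7·48) = 1 − 132/336 = 0.607

0.607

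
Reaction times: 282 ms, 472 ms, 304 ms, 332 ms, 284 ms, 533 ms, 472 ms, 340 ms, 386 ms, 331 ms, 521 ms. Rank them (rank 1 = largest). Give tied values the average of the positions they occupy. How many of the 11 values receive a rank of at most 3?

Sorted (descending): 533, 521, 472, 472, 386, 340, 332, 331, 304, 284, 282
The 2 values of 472 occupy positions 3–4 → average rank (3+4)/2 = 3.5.
Ranks ≤ 3: {1, 2} → 2 values.

2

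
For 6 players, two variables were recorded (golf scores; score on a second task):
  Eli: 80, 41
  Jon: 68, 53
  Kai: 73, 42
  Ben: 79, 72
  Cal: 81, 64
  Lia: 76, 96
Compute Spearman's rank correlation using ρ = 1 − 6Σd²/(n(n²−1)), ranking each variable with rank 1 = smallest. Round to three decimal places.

0.029

Ranks of variable 1: 5, 1, 2, 4, 6, 3
Ranks of variable 2: 1, 3, 2, 5, 4, 6
d = r₁ − r₂: 4, -2, 0, -1, 2, -3
d²: 16, 4, 0, 1, 4, 9; Σd² = 34
ρ = 1 − 6·34/(6·35) = 1 − 204/210 = 0.029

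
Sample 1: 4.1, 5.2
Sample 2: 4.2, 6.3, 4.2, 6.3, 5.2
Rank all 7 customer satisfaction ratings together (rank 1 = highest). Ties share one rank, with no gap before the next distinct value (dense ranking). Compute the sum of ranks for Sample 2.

Sorted (descending): 6.3, 6.3, 5.2, 5.2, 4.2, 4.2, 4.1
The 2 values of 6.3 share dense rank 1.
The 2 values of 5.2 share dense rank 2.
The 2 values of 4.2 share dense rank 3.
Remaining distinct values take the next consecutive integers.
Sample 2 values → pooled ranks: 4.2→3, 6.3→1, 4.2→3, 6.3→1, 5.2→2
Rank sum = 3 + 1 + 3 + 1 + 2 = 10

10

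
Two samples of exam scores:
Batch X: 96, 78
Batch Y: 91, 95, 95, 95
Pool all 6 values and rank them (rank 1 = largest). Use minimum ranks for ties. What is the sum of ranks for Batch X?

7

Sorted (descending): 96, 95, 95, 95, 91, 78
The 3 values of 95 occupy positions 2–4 → each gets rank 2.
Batch X values → pooled ranks: 96→1, 78→6
Rank sum = 1 + 6 = 7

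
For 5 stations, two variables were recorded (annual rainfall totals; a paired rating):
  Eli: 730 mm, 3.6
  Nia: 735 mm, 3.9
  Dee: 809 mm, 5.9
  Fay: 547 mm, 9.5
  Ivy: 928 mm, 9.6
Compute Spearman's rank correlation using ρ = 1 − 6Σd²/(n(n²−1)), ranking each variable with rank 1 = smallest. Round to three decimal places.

Ranks of variable 1: 2, 3, 4, 1, 5
Ranks of variable 2: 1, 2, 3, 4, 5
d = r₁ − r₂: 1, 1, 1, -3, 0
d²: 1, 1, 1, 9, 0; Σd² = 12
ρ = 1 − 6·12/(5·24) = 1 − 72/120 = 0.400

0.400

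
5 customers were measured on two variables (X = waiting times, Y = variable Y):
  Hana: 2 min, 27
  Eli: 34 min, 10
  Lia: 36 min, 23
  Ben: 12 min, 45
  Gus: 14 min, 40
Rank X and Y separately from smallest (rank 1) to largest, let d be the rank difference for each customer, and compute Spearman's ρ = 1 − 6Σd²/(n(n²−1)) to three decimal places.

-0.600

Ranks of variable 1: 1, 4, 5, 2, 3
Ranks of variable 2: 3, 1, 2, 5, 4
d = r₁ − r₂: -2, 3, 3, -3, -1
d²: 4, 9, 9, 9, 1; Σd² = 32
ρ = 1 − 6·32/(5·24) = 1 − 192/120 = -0.600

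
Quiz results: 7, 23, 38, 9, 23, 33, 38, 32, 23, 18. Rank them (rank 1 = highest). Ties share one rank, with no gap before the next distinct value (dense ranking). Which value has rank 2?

33

Sorted (descending): 38, 38, 33, 32, 23, 23, 23, 18, 9, 7
The 2 values of 38 share dense rank 1.
The 3 values of 23 share dense rank 4.
Remaining distinct values take the next consecutive integers.
Rank 2 → value 33.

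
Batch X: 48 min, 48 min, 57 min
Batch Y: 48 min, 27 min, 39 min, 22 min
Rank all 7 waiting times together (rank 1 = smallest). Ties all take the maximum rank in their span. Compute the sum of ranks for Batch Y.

Sorted (ascending): 22, 27, 39, 48, 48, 48, 57
The 3 values of 48 occupy positions 4–6 → each gets rank 6.
Batch Y values → pooled ranks: 48→6, 27→2, 39→3, 22→1
Rank sum = 6 + 2 + 3 + 1 = 12

12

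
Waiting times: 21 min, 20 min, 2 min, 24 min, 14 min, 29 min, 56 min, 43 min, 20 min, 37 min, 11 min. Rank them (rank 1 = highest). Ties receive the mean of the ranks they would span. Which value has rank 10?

Sorted (descending): 56, 43, 37, 29, 24, 21, 20, 20, 14, 11, 2
The 2 values of 20 occupy positions 7–8 → average rank (7+8)/2 = 7.5.
Rank 10 → value 11.

11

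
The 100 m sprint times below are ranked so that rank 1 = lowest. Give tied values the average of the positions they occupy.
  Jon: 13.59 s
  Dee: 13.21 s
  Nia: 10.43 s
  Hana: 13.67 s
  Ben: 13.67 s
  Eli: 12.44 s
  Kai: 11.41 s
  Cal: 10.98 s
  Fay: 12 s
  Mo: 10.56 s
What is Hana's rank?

9.5

Sorted (ascending): 10.43, 10.56, 10.98, 11.41, 12, 12.44, 13.21, 13.59, 13.67, 13.67
The 2 values of 13.67 occupy positions 9–10 → average rank (9+10)/2 = 9.5.
Hana has value 13.67 s → rank 9.5.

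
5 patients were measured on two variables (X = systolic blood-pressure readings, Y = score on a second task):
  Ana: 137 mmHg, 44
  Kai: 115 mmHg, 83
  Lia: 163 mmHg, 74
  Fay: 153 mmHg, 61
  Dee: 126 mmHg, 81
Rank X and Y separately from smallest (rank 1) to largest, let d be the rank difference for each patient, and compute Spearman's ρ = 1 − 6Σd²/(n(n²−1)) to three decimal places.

-0.600

Ranks of variable 1: 3, 1, 5, 4, 2
Ranks of variable 2: 1, 5, 3, 2, 4
d = r₁ − r₂: 2, -4, 2, 2, -2
d²: 4, 16, 4, 4, 4; Σd² = 32
ρ = 1 − 6·32/(5·24) = 1 − 192/120 = -0.600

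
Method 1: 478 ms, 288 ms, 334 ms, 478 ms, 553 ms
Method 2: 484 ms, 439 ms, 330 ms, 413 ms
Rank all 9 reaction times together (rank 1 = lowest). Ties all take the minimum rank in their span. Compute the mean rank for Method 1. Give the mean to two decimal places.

Sorted (ascending): 288, 330, 334, 413, 439, 478, 478, 484, 553
The 2 values of 478 occupy positions 6–7 → each gets rank 6.
Method 1 values → pooled ranks: 478→6, 288→1, 334→3, 478→6, 553→9
Mean rank = (6 + 1 + 3 + 6 + 9) / 5 = 5.00

5.00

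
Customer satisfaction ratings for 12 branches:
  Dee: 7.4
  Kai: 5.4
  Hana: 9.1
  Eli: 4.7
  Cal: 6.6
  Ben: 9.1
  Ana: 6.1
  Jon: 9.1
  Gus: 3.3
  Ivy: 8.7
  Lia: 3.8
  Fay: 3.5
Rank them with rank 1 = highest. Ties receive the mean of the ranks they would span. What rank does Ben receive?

2

Sorted (descending): 9.1, 9.1, 9.1, 8.7, 7.4, 6.6, 6.1, 5.4, 4.7, 3.8, 3.5, 3.3
The 3 values of 9.1 occupy positions 1–3 → average rank 2.
Ben has value 9.1 → rank 2.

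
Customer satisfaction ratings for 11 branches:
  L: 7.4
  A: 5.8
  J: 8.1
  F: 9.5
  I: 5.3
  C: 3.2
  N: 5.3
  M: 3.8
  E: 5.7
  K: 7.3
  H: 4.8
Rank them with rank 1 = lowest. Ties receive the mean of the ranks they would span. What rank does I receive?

4.5

Sorted (ascending): 3.2, 3.8, 4.8, 5.3, 5.3, 5.7, 5.8, 7.3, 7.4, 8.1, 9.5
The 2 values of 5.3 occupy positions 4–5 → average rank (4+5)/2 = 4.5.
I has value 5.3 → rank 4.5.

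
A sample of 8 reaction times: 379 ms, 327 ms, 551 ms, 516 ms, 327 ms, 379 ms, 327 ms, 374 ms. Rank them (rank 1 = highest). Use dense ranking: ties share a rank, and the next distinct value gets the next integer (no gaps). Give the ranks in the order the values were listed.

Sorted (descending): 551, 516, 379, 379, 374, 327, 327, 327
The 2 values of 379 share dense rank 3.
The 3 values of 327 share dense rank 5.
Remaining distinct values take the next consecutive integers.

3, 5, 1, 2, 5, 3, 5, 4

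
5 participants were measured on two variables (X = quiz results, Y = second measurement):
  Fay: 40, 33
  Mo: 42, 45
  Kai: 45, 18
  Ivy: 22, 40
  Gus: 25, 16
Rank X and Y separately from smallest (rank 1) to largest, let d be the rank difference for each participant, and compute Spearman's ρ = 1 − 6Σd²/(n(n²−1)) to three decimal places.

0.000

Ranks of variable 1: 3, 4, 5, 1, 2
Ranks of variable 2: 3, 5, 2, 4, 1
d = r₁ − r₂: 0, -1, 3, -3, 1
d²: 0, 1, 9, 9, 1; Σd² = 20
ρ = 1 − 6·20/(5·24) = 1 − 120/120 = 0.000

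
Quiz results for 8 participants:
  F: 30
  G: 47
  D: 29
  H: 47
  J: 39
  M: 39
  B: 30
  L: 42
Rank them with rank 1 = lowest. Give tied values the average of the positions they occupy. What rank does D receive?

1

Sorted (ascending): 29, 30, 30, 39, 39, 42, 47, 47
The 2 values of 30 occupy positions 2–3 → average rank (2+3)/2 = 2.5.
The 2 values of 39 occupy positions 4–5 → average rank (4+5)/2 = 4.5.
The 2 values of 47 occupy positions 7–8 → average rank (7+8)/2 = 7.5.
D has value 29 → rank 1.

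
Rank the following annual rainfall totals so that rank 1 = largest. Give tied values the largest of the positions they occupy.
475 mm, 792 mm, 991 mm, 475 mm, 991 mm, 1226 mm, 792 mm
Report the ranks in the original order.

Sorted (descending): 1226, 991, 991, 792, 792, 475, 475
The 2 values of 991 occupy positions 2–3 → each gets rank 3.
The 2 values of 792 occupy positions 4–5 → each gets rank 5.
The 2 values of 475 occupy positions 6–7 → each gets rank 7.

7, 5, 3, 7, 3, 1, 5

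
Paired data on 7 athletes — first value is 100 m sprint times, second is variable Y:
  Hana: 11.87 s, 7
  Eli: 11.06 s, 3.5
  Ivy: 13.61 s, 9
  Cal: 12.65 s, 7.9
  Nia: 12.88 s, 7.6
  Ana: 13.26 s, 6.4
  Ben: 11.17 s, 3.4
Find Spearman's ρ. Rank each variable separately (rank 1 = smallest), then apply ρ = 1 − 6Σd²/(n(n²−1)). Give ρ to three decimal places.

0.714

Ranks of variable 1: 3, 1, 7, 4, 5, 6, 2
Ranks of variable 2: 4, 2, 7, 6, 5, 3, 1
d = r₁ − r₂: -1, -1, 0, -2, 0, 3, 1
d²: 1, 1, 0, 4, 0, 9, 1; Σd² = 16
ρ = 1 − 6·16/(7·48) = 1 − 96/336 = 0.714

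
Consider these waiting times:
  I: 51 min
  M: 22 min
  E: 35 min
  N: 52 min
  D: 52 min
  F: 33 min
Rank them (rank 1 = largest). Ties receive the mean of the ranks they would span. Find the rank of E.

Sorted (descending): 52, 52, 51, 35, 33, 22
The 2 values of 52 occupy positions 1–2 → average rank (1+2)/2 = 1.5.
E has value 35 min → rank 4.

4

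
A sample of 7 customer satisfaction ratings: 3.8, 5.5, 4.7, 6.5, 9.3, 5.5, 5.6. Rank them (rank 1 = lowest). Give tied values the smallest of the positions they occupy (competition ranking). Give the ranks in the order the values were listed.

1, 3, 2, 6, 7, 3, 5

Sorted (ascending): 3.8, 4.7, 5.5, 5.5, 5.6, 6.5, 9.3
The 2 values of 5.5 occupy positions 3–4 → each gets rank 3.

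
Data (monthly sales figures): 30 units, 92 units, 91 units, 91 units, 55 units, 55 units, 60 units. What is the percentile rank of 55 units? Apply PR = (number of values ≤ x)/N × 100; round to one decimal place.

N = 7.
Strictly below 55: 1. Equal to 55: 2.
PR = 3/7 × 100 = 42.9

42.9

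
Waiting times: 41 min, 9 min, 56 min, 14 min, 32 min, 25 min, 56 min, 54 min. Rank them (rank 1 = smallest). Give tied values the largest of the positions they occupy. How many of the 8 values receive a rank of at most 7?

6

Sorted (ascending): 9, 14, 25, 32, 41, 54, 56, 56
The 2 values of 56 occupy positions 7–8 → each gets rank 8.
Ranks ≤ 7: {1, 2, 3, 4, 5, 6} → 6 values.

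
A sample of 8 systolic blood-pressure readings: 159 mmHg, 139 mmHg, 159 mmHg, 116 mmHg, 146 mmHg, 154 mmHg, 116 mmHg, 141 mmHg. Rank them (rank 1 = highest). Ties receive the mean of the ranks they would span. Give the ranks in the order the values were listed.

Sorted (descending): 159, 159, 154, 146, 141, 139, 116, 116
The 2 values of 159 occupy positions 1–2 → average rank (1+2)/2 = 1.5.
The 2 values of 116 occupy positions 7–8 → average rank (7+8)/2 = 7.5.

1.5, 6, 1.5, 7.5, 4, 3, 7.5, 5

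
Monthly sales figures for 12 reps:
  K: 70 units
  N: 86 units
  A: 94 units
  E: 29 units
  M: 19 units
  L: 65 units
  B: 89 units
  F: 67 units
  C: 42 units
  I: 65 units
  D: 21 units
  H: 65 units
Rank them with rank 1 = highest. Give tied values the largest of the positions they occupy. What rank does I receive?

8

Sorted (descending): 94, 89, 86, 70, 67, 65, 65, 65, 42, 29, 21, 19
The 3 values of 65 occupy positions 6–8 → each gets rank 8.
I has value 65 units → rank 8.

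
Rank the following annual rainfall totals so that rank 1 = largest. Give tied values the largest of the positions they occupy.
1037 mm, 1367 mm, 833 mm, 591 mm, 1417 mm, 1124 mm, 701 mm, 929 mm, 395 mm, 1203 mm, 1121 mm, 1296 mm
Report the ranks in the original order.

Sorted (descending): 1417, 1367, 1296, 1203, 1124, 1121, 1037, 929, 833, 701, 591, 395
No ties — each value takes its position as its rank.

7, 2, 9, 11, 1, 5, 10, 8, 12, 4, 6, 3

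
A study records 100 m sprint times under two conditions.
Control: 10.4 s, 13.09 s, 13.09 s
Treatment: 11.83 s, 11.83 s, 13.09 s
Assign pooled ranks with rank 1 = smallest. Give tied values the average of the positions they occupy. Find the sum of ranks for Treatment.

Sorted (ascending): 10.4, 11.83, 11.83, 13.09, 13.09, 13.09
The 2 values of 11.83 occupy positions 2–3 → average rank (2+3)/2 = 2.5.
The 3 values of 13.09 occupy positions 4–6 → average rank 5.
Treatment values → pooled ranks: 11.83→2.5, 11.83→2.5, 13.09→5
Rank sum = 2.5 + 2.5 + 5 = 10

10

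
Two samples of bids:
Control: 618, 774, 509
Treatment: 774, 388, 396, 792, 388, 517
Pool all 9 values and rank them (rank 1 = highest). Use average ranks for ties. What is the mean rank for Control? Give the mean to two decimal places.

Sorted (descending): 792, 774, 774, 618, 517, 509, 396, 388, 388
The 2 values of 774 occupy positions 2–3 → average rank (2+3)/2 = 2.5.
The 2 values of 388 occupy positions 8–9 → average rank (8+9)/2 = 8.5.
Control values → pooled ranks: 618→4, 774→2.5, 509→6
Mean rank = (4 + 2.5 + 6) / 3 = 4.17

4.17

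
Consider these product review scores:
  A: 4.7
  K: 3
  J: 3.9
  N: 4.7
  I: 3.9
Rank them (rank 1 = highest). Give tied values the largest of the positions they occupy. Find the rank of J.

4

Sorted (descending): 4.7, 4.7, 3.9, 3.9, 3
The 2 values of 4.7 occupy positions 1–2 → each gets rank 2.
The 2 values of 3.9 occupy positions 3–4 → each gets rank 4.
J has value 3.9 → rank 4.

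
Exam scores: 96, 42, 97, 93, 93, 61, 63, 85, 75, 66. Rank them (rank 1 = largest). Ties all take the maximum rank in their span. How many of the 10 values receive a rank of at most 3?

2

Sorted (descending): 97, 96, 93, 93, 85, 75, 66, 63, 61, 42
The 2 values of 93 occupy positions 3–4 → each gets rank 4.
Ranks ≤ 3: {1, 2} → 2 values.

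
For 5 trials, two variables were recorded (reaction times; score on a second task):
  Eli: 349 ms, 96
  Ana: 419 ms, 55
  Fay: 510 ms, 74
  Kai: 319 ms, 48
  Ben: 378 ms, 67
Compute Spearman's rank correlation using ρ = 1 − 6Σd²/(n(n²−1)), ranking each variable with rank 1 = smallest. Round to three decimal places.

0.300

Ranks of variable 1: 2, 4, 5, 1, 3
Ranks of variable 2: 5, 2, 4, 1, 3
d = r₁ − r₂: -3, 2, 1, 0, 0
d²: 9, 4, 1, 0, 0; Σd² = 14
ρ = 1 − 6·14/(5·24) = 1 − 84/120 = 0.300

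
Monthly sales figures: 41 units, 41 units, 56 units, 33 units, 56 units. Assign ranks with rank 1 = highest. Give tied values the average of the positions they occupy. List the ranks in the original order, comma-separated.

Sorted (descending): 56, 56, 41, 41, 33
The 2 values of 56 occupy positions 1–2 → average rank (1+2)/2 = 1.5.
The 2 values of 41 occupy positions 3–4 → average rank (3+4)/2 = 3.5.

3.5, 3.5, 1.5, 5, 1.5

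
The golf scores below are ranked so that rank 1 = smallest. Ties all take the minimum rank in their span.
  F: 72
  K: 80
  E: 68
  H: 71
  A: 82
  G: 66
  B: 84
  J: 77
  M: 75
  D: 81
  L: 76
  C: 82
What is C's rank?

Sorted (ascending): 66, 68, 71, 72, 75, 76, 77, 80, 81, 82, 82, 84
The 2 values of 82 occupy positions 10–11 → each gets rank 10.
C has value 82 → rank 10.

10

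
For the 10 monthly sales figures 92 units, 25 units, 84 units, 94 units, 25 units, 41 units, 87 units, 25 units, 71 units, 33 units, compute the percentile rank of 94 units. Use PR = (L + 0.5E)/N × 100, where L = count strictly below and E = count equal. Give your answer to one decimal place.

N = 10.
Strictly below 94: 9. Equal to 94: 1.
PR = (9 + 0.5·1)/10 × 100 = 95.0

95.0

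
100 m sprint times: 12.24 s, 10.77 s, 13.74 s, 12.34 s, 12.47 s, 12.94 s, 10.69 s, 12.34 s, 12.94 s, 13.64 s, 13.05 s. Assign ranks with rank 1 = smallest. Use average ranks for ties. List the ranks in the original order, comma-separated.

3, 2, 11, 4.5, 6, 7.5, 1, 4.5, 7.5, 10, 9

Sorted (ascending): 10.69, 10.77, 12.24, 12.34, 12.34, 12.47, 12.94, 12.94, 13.05, 13.64, 13.74
The 2 values of 12.34 occupy positions 4–5 → average rank (4+5)/2 = 4.5.
The 2 values of 12.94 occupy positions 7–8 → average rank (7+8)/2 = 7.5.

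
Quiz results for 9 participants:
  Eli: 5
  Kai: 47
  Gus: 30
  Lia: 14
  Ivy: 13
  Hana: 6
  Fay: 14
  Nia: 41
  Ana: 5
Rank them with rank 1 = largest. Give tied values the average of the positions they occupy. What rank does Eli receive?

8.5

Sorted (descending): 47, 41, 30, 14, 14, 13, 6, 5, 5
The 2 values of 14 occupy positions 4–5 → average rank (4+5)/2 = 4.5.
The 2 values of 5 occupy positions 8–9 → average rank (8+9)/2 = 8.5.
Eli has value 5 → rank 8.5.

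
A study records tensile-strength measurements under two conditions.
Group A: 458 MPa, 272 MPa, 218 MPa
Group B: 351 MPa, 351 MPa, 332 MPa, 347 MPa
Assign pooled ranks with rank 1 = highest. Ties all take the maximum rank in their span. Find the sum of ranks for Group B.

15

Sorted (descending): 458, 351, 351, 347, 332, 272, 218
The 2 values of 351 occupy positions 2–3 → each gets rank 3.
Group B values → pooled ranks: 351→3, 351→3, 332→5, 347→4
Rank sum = 3 + 3 + 5 + 4 = 15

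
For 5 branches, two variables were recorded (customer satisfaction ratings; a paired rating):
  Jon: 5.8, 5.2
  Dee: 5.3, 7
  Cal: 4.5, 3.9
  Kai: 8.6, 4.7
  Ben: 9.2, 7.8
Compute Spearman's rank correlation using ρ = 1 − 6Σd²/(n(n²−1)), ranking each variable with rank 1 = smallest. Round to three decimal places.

0.600

Ranks of variable 1: 3, 2, 1, 4, 5
Ranks of variable 2: 3, 4, 1, 2, 5
d = r₁ − r₂: 0, -2, 0, 2, 0
d²: 0, 4, 0, 4, 0; Σd² = 8
ρ = 1 − 6·8/(5·24) = 1 − 48/120 = 0.600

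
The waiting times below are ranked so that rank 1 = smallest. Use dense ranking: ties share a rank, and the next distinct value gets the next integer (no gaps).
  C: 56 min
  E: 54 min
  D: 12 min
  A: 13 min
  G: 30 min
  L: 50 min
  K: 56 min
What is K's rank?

Sorted (ascending): 12, 13, 30, 50, 54, 56, 56
The 2 values of 56 share dense rank 6.
Remaining distinct values take the next consecutive integers.
K has value 56 min → rank 6.

6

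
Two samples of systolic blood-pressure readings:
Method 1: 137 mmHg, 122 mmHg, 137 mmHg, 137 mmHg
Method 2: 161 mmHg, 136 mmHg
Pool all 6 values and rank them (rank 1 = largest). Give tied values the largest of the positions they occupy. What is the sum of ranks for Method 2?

6

Sorted (descending): 161, 137, 137, 137, 136, 122
The 3 values of 137 occupy positions 2–4 → each gets rank 4.
Method 2 values → pooled ranks: 161→1, 136→5
Rank sum = 1 + 5 = 6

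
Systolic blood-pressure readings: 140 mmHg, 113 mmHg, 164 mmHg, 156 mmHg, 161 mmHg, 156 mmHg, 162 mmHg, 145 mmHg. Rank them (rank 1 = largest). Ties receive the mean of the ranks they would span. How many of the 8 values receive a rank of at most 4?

Sorted (descending): 164, 162, 161, 156, 156, 145, 140, 113
The 2 values of 156 occupy positions 4–5 → average rank (4+5)/2 = 4.5.
Ranks ≤ 4: {1, 2, 3} → 3 values.

3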